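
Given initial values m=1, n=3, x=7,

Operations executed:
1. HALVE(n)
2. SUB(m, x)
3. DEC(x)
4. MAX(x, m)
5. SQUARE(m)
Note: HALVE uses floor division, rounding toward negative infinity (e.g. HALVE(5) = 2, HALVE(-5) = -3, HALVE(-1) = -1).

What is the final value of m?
m = 36

Tracing execution:
Step 1: HALVE(n) → m = 1
Step 2: SUB(m, x) → m = -6
Step 3: DEC(x) → m = -6
Step 4: MAX(x, m) → m = -6
Step 5: SQUARE(m) → m = 36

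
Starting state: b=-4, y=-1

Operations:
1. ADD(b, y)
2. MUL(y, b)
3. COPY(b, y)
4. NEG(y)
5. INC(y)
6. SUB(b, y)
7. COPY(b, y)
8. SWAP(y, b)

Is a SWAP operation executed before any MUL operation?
No

First SWAP: step 8
First MUL: step 2
Since 8 > 2, MUL comes first.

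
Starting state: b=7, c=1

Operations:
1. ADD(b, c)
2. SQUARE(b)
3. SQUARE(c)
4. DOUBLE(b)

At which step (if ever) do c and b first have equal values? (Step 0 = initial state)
Never

c and b never become equal during execution.

Comparing values at each step:
Initial: c=1, b=7
After step 1: c=1, b=8
After step 2: c=1, b=64
After step 3: c=1, b=64
After step 4: c=1, b=128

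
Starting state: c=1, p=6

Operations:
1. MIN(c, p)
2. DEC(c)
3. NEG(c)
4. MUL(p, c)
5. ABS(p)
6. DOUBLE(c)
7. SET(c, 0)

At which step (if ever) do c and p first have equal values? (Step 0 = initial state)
Step 4

c and p first become equal after step 4.

Comparing values at each step:
Initial: c=1, p=6
After step 1: c=1, p=6
After step 2: c=0, p=6
After step 3: c=0, p=6
After step 4: c=0, p=0 ← equal!
After step 5: c=0, p=0 ← equal!
After step 6: c=0, p=0 ← equal!
After step 7: c=0, p=0 ← equal!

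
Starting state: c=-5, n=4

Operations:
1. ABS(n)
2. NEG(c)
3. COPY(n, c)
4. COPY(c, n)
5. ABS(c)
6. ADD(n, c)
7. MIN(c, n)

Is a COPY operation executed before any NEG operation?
No

First COPY: step 3
First NEG: step 2
Since 3 > 2, NEG comes first.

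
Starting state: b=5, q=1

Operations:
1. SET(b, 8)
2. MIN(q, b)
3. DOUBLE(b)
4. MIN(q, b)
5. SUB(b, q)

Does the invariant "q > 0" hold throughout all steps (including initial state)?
Yes

The invariant holds at every step.

State at each step:
Initial: b=5, q=1
After step 1: b=8, q=1
After step 2: b=8, q=1
After step 3: b=16, q=1
After step 4: b=16, q=1
After step 5: b=15, q=1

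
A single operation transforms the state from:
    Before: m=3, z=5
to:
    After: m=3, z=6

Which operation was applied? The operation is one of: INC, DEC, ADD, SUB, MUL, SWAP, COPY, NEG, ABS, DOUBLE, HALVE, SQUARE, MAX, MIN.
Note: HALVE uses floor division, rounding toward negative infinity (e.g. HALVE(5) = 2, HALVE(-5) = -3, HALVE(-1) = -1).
INC(z)

Analyzing the change:
Before: m=3, z=5
After: m=3, z=6
Variable z changed from 5 to 6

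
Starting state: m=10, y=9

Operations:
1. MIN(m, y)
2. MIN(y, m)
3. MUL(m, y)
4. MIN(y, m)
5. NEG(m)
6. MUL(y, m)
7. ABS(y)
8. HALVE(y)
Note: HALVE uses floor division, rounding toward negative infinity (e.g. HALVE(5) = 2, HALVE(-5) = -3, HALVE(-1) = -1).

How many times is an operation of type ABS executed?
1

Counting ABS operations:
Step 7: ABS(y) ← ABS
Total: 1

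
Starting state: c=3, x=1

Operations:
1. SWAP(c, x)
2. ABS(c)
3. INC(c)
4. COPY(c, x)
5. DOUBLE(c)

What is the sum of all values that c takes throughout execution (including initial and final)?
16

Values of c at each step:
Initial: c = 3
After step 1: c = 1
After step 2: c = 1
After step 3: c = 2
After step 4: c = 3
After step 5: c = 6
Sum = 3 + 1 + 1 + 2 + 3 + 6 = 16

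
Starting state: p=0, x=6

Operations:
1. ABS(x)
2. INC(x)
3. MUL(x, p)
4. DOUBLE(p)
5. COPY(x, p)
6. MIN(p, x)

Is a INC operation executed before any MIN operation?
Yes

First INC: step 2
First MIN: step 6
Since 2 < 6, INC comes first.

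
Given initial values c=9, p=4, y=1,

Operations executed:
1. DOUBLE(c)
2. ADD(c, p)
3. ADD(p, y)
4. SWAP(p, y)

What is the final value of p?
p = 1

Tracing execution:
Step 1: DOUBLE(c) → p = 4
Step 2: ADD(c, p) → p = 4
Step 3: ADD(p, y) → p = 5
Step 4: SWAP(p, y) → p = 1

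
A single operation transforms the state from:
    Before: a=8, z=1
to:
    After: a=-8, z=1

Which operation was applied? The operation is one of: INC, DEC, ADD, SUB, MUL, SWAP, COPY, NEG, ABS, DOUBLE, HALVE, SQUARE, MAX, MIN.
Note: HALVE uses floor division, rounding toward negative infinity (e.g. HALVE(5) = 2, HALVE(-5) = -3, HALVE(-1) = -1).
NEG(a)

Analyzing the change:
Before: a=8, z=1
After: a=-8, z=1
Variable a changed from 8 to -8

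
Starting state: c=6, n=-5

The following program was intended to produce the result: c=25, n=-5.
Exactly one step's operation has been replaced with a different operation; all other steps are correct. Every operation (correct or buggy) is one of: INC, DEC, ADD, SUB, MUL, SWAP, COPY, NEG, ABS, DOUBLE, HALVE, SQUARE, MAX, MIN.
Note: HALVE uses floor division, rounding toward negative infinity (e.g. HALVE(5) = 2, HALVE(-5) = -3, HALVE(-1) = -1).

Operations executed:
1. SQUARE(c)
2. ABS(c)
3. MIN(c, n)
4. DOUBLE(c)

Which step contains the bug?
Step 4

Trace with buggy code:
Initial: c=6, n=-5
After step 1: c=36, n=-5
After step 2: c=36, n=-5
After step 3: c=-5, n=-5
After step 4: c=-10, n=-5
Actual final c=-10, n=-5 ≠ expected c=25, n=-5.
Step 4 is the only position where a single-operation replacement can produce the expected result.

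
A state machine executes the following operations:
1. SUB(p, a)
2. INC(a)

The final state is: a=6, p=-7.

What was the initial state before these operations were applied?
a=5, p=-2

Working backwards:
Final state: a=6, p=-7
Before step 2 (INC(a)): a=5, p=-7
Before step 1 (SUB(p, a)): a=5, p=-2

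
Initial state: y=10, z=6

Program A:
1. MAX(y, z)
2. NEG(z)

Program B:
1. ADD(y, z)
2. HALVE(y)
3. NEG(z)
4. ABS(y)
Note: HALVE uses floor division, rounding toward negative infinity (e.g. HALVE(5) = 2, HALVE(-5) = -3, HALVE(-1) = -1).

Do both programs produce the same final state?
No

Program A final state: y=10, z=-6
Program B final state: y=8, z=-6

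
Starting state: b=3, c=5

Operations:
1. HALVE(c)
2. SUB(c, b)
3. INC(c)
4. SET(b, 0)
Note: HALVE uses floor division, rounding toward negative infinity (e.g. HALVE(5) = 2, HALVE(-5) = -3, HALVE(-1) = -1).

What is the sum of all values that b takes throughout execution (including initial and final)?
12

Values of b at each step:
Initial: b = 3
After step 1: b = 3
After step 2: b = 3
After step 3: b = 3
After step 4: b = 0
Sum = 3 + 3 + 3 + 3 + 0 = 12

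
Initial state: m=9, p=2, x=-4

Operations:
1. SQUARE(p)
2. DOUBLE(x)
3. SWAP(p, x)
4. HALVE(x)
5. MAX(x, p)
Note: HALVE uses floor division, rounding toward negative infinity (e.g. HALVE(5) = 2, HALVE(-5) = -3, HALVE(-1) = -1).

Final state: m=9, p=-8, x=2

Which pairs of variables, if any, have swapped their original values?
None

Comparing initial and final values:
m: 9 → 9
x: -4 → 2
p: 2 → -8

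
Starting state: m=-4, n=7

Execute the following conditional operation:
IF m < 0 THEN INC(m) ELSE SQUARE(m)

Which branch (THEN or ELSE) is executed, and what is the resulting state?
Branch: THEN, Final state: m=-3, n=7

Evaluating condition: m < 0
m = -4
Condition is True, so THEN branch executes
After INC(m): m=-3, n=7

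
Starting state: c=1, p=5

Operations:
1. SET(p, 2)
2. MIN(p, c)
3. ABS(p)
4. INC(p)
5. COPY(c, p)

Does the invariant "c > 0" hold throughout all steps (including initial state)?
Yes

The invariant holds at every step.

State at each step:
Initial: c=1, p=5
After step 1: c=1, p=2
After step 2: c=1, p=1
After step 3: c=1, p=1
After step 4: c=1, p=2
After step 5: c=2, p=2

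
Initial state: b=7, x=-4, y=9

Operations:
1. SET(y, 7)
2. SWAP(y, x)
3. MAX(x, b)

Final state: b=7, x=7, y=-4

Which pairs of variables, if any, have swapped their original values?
None

Comparing initial and final values:
y: 9 → -4
b: 7 → 7
x: -4 → 7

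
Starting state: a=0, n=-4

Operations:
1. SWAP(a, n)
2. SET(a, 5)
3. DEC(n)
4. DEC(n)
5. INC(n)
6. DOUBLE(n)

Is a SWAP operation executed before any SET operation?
Yes

First SWAP: step 1
First SET: step 2
Since 1 < 2, SWAP comes first.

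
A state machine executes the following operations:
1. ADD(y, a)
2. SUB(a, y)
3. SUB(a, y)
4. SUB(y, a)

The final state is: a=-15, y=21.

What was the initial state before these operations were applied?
a=-3, y=9

Working backwards:
Final state: a=-15, y=21
Before step 4 (SUB(y, a)): a=-15, y=6
Before step 3 (SUB(a, y)): a=-9, y=6
Before step 2 (SUB(a, y)): a=-3, y=6
Before step 1 (ADD(y, a)): a=-3, y=9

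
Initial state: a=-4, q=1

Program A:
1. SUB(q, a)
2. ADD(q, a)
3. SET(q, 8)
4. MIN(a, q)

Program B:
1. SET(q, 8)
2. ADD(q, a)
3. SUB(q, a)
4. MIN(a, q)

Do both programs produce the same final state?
Yes

Program A final state: a=-4, q=8
Program B final state: a=-4, q=8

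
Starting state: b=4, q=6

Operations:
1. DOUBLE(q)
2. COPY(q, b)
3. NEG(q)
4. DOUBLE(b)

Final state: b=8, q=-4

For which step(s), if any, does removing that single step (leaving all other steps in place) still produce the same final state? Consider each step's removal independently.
Step(s) 1

Testing removal of each single step:
Without step 1: final = b=8, q=-4 (same)
Without step 2: final = b=8, q=-12 (different)
Without step 3: final = b=8, q=4 (different)
Without step 4: final = b=4, q=-4 (different)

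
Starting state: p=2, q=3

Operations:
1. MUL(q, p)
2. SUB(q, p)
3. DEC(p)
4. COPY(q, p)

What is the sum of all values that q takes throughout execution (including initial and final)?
18

Values of q at each step:
Initial: q = 3
After step 1: q = 6
After step 2: q = 4
After step 3: q = 4
After step 4: q = 1
Sum = 3 + 6 + 4 + 4 + 1 = 18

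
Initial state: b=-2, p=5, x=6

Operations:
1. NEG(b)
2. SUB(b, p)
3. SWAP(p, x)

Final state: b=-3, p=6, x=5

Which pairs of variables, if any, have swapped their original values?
(x, p)

Comparing initial and final values:
b: -2 → -3
x: 6 → 5
p: 5 → 6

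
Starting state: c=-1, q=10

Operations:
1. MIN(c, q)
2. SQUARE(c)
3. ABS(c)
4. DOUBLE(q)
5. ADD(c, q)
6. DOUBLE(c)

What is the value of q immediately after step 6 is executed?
q = 20

Tracing q through execution:
Initial: q = 10
After step 1 (MIN(c, q)): q = 10
After step 2 (SQUARE(c)): q = 10
After step 3 (ABS(c)): q = 10
After step 4 (DOUBLE(q)): q = 20
After step 5 (ADD(c, q)): q = 20
After step 6 (DOUBLE(c)): q = 20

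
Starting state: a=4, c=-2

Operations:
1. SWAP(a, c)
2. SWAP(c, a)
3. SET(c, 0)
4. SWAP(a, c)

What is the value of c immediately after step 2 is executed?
c = -2

Tracing c through execution:
Initial: c = -2
After step 1 (SWAP(a, c)): c = 4
After step 2 (SWAP(c, a)): c = -2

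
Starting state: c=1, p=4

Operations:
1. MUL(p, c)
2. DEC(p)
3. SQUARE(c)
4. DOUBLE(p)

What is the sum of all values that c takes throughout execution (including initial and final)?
5

Values of c at each step:
Initial: c = 1
After step 1: c = 1
After step 2: c = 1
After step 3: c = 1
After step 4: c = 1
Sum = 1 + 1 + 1 + 1 + 1 = 5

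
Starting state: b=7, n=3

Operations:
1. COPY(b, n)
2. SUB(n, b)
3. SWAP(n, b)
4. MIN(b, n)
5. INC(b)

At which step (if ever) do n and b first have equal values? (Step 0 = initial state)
Step 1

n and b first become equal after step 1.

Comparing values at each step:
Initial: n=3, b=7
After step 1: n=3, b=3 ← equal!
After step 2: n=0, b=3
After step 3: n=3, b=0
After step 4: n=3, b=0
After step 5: n=3, b=1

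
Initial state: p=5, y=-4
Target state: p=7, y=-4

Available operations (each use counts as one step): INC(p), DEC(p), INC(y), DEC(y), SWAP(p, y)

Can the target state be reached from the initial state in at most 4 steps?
Yes

Path (2 steps): INC(p) → INC(p)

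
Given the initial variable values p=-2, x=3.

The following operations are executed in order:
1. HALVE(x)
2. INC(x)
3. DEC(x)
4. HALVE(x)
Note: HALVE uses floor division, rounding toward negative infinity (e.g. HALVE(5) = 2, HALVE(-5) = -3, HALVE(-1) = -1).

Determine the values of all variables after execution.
{p: -2, x: 0}

Step-by-step execution:
Initial: p=-2, x=3
After step 1 (HALVE(x)): p=-2, x=1
After step 2 (INC(x)): p=-2, x=2
After step 3 (DEC(x)): p=-2, x=1
After step 4 (HALVE(x)): p=-2, x=0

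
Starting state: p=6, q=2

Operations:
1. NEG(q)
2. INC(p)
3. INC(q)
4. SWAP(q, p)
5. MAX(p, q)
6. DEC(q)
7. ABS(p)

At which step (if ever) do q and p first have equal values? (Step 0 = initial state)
Step 5

q and p first become equal after step 5.

Comparing values at each step:
Initial: q=2, p=6
After step 1: q=-2, p=6
After step 2: q=-2, p=7
After step 3: q=-1, p=7
After step 4: q=7, p=-1
After step 5: q=7, p=7 ← equal!
After step 6: q=6, p=7
After step 7: q=6, p=7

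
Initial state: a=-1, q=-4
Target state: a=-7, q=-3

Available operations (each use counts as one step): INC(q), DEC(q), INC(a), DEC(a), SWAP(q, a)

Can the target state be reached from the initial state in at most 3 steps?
No

The target state cannot be reached within 3 steps.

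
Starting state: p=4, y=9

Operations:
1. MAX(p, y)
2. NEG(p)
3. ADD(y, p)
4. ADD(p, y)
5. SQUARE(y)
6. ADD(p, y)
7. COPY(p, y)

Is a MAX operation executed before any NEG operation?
Yes

First MAX: step 1
First NEG: step 2
Since 1 < 2, MAX comes first.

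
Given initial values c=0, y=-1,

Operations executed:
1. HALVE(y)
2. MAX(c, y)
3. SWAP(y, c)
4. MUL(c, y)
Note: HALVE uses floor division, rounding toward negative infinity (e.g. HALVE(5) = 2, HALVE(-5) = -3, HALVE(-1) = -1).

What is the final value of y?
y = 0

Tracing execution:
Step 1: HALVE(y) → y = -1
Step 2: MAX(c, y) → y = -1
Step 3: SWAP(y, c) → y = 0
Step 4: MUL(c, y) → y = 0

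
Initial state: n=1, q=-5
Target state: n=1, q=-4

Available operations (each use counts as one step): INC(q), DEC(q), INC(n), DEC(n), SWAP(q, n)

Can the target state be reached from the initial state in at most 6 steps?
Yes

Path (1 step): INC(q)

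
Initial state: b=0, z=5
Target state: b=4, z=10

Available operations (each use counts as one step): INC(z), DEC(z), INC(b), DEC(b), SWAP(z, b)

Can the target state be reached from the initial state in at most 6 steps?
No

The target state cannot be reached within 6 steps.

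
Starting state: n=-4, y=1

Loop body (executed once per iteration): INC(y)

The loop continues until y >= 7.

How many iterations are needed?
6

Tracing iterations:
Initial: n=-4, y=1
After iteration 1: n=-4, y=2
After iteration 2: n=-4, y=3
After iteration 3: n=-4, y=4
After iteration 4: n=-4, y=5
After iteration 5: n=-4, y=6
After iteration 6: n=-4, y=7
y >= 7 now holds, so the loop exits after 6 iterations.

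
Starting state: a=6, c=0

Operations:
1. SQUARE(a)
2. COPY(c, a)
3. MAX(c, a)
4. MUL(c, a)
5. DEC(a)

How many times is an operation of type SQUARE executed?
1

Counting SQUARE operations:
Step 1: SQUARE(a) ← SQUARE
Total: 1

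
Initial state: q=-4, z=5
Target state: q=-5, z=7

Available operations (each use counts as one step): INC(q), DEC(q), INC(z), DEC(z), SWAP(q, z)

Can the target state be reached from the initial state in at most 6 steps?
Yes

Path (3 steps): DEC(q) → INC(z) → INC(z)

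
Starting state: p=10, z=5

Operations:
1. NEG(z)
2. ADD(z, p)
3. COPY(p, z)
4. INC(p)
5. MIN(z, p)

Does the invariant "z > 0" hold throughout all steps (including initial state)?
No, violated after step 1

The invariant is violated after step 1.

State at each step:
Initial: p=10, z=5
After step 1: p=10, z=-5
After step 2: p=10, z=5
After step 3: p=5, z=5
After step 4: p=6, z=5
After step 5: p=6, z=5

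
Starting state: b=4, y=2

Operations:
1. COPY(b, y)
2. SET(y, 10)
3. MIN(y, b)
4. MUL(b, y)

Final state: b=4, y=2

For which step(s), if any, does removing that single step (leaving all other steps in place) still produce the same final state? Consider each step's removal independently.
Step(s) 2

Testing removal of each single step:
Without step 1: final = b=16, y=4 (different)
Without step 2: final = b=4, y=2 (same)
Without step 3: final = b=20, y=10 (different)
Without step 4: final = b=2, y=2 (different)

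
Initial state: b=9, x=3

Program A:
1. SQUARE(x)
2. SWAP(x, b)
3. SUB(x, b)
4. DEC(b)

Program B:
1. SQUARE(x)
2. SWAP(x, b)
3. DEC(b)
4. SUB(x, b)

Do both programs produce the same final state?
No

Program A final state: b=8, x=0
Program B final state: b=8, x=1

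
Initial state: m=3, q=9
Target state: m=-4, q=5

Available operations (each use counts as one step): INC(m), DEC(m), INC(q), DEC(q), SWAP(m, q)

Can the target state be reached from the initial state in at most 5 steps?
No

The target state cannot be reached within 5 steps.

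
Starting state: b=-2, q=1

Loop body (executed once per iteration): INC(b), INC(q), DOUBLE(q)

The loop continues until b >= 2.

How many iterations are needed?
4

Tracing iterations:
Initial: b=-2, q=1
After iteration 1: b=-1, q=4
After iteration 2: b=0, q=10
After iteration 3: b=1, q=22
After iteration 4: b=2, q=46
b >= 2 now holds, so the loop exits after 4 iterations.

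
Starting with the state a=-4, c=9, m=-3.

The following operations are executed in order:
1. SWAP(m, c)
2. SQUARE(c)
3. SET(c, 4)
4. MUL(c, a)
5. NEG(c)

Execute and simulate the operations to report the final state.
{a: -4, c: 16, m: 9}

Step-by-step execution:
Initial: a=-4, c=9, m=-3
After step 1 (SWAP(m, c)): a=-4, c=-3, m=9
After step 2 (SQUARE(c)): a=-4, c=9, m=9
After step 3 (SET(c, 4)): a=-4, c=4, m=9
After step 4 (MUL(c, a)): a=-4, c=-16, m=9
After step 5 (NEG(c)): a=-4, c=16, m=9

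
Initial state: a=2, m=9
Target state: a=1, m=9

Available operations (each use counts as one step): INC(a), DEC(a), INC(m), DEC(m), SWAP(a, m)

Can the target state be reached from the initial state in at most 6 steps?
Yes

Path (1 step): DEC(a)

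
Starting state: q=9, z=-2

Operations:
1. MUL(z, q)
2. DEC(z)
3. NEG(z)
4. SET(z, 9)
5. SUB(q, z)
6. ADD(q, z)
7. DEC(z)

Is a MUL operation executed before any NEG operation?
Yes

First MUL: step 1
First NEG: step 3
Since 1 < 3, MUL comes first.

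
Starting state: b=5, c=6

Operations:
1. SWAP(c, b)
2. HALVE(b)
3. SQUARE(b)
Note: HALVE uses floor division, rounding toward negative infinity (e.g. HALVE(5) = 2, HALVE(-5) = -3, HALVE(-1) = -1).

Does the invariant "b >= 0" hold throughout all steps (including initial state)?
Yes

The invariant holds at every step.

State at each step:
Initial: b=5, c=6
After step 1: b=6, c=5
After step 2: b=3, c=5
After step 3: b=9, c=5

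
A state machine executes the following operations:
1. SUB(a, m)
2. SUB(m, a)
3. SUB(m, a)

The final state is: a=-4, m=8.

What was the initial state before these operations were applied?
a=-4, m=0

Working backwards:
Final state: a=-4, m=8
Before step 3 (SUB(m, a)): a=-4, m=4
Before step 2 (SUB(m, a)): a=-4, m=0
Before step 1 (SUB(a, m)): a=-4, m=0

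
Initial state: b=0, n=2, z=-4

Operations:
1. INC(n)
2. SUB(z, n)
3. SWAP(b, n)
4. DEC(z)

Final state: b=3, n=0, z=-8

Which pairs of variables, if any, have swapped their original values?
None

Comparing initial and final values:
b: 0 → 3
n: 2 → 0
z: -4 → -8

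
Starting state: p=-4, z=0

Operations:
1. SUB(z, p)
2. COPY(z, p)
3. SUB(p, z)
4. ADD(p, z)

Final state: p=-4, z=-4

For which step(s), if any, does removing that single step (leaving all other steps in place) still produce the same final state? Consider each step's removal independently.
Step(s) 1

Testing removal of each single step:
Without step 1: final = p=-4, z=-4 (same)
Without step 2: final = p=-4, z=4 (different)
Without step 3: final = p=-8, z=-4 (different)
Without step 4: final = p=0, z=-4 (different)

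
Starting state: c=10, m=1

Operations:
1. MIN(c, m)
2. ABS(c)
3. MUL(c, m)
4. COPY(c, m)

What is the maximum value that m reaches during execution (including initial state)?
1

Values of m at each step:
Initial: m = 1 ← maximum
After step 1: m = 1
After step 2: m = 1
After step 3: m = 1
After step 4: m = 1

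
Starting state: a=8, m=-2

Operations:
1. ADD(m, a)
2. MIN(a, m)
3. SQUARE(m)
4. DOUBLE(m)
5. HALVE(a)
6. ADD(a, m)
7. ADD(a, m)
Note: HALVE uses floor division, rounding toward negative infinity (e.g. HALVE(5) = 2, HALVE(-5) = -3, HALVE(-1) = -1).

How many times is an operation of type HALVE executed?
1

Counting HALVE operations:
Step 5: HALVE(a) ← HALVE
Total: 1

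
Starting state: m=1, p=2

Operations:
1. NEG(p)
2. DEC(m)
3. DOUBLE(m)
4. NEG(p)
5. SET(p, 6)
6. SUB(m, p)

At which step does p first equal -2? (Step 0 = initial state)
Step 1

Tracing p:
Initial: p = 2
After step 1: p = -2 ← first occurrence
After step 2: p = -2
After step 3: p = -2
After step 4: p = 2
After step 5: p = 6
After step 6: p = 6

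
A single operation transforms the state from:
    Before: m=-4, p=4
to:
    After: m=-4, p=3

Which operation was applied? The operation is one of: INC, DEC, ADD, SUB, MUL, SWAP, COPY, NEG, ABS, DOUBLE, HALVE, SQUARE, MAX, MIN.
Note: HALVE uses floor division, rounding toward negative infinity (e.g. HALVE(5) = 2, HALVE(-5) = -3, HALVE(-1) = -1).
DEC(p)

Analyzing the change:
Before: m=-4, p=4
After: m=-4, p=3
Variable p changed from 4 to 3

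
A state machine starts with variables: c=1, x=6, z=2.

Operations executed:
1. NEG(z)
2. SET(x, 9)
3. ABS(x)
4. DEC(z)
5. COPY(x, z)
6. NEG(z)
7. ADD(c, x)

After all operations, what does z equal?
z = 3

Tracing execution:
Step 1: NEG(z) → z = -2
Step 2: SET(x, 9) → z = -2
Step 3: ABS(x) → z = -2
Step 4: DEC(z) → z = -3
Step 5: COPY(x, z) → z = -3
Step 6: NEG(z) → z = 3
Step 7: ADD(c, x) → z = 3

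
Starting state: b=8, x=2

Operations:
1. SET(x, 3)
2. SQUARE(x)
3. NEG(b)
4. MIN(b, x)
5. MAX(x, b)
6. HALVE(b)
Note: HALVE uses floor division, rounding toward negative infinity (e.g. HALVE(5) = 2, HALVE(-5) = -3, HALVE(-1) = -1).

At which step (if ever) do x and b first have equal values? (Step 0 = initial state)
Never

x and b never become equal during execution.

Comparing values at each step:
Initial: x=2, b=8
After step 1: x=3, b=8
After step 2: x=9, b=8
After step 3: x=9, b=-8
After step 4: x=9, b=-8
After step 5: x=9, b=-8
After step 6: x=9, b=-4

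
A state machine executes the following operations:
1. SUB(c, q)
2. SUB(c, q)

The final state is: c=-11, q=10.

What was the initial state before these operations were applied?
c=9, q=10

Working backwards:
Final state: c=-11, q=10
Before step 2 (SUB(c, q)): c=-1, q=10
Before step 1 (SUB(c, q)): c=9, q=10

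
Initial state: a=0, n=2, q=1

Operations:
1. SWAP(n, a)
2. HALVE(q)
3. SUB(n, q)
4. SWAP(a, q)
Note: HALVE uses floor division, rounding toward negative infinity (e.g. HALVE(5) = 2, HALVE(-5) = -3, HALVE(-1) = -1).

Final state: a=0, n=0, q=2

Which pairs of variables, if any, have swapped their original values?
None

Comparing initial and final values:
n: 2 → 0
q: 1 → 2
a: 0 → 0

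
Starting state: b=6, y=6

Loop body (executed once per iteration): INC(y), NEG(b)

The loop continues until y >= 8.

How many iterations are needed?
2

Tracing iterations:
Initial: b=6, y=6
After iteration 1: b=-6, y=7
After iteration 2: b=6, y=8
y >= 8 now holds, so the loop exits after 2 iterations.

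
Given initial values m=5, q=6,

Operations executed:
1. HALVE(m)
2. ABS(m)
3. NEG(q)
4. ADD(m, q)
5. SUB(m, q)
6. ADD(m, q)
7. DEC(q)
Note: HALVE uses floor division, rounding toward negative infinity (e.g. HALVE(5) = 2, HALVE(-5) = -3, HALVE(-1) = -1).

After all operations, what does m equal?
m = -4

Tracing execution:
Step 1: HALVE(m) → m = 2
Step 2: ABS(m) → m = 2
Step 3: NEG(q) → m = 2
Step 4: ADD(m, q) → m = -4
Step 5: SUB(m, q) → m = 2
Step 6: ADD(m, q) → m = -4
Step 7: DEC(q) → m = -4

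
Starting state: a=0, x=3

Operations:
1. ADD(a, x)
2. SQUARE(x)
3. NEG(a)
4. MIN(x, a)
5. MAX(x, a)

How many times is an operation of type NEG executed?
1

Counting NEG operations:
Step 3: NEG(a) ← NEG
Total: 1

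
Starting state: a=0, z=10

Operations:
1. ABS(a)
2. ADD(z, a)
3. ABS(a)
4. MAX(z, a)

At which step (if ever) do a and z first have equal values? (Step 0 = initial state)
Never

a and z never become equal during execution.

Comparing values at each step:
Initial: a=0, z=10
After step 1: a=0, z=10
After step 2: a=0, z=10
After step 3: a=0, z=10
After step 4: a=0, z=10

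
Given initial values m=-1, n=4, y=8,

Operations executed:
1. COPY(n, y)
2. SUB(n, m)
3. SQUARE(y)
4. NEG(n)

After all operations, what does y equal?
y = 64

Tracing execution:
Step 1: COPY(n, y) → y = 8
Step 2: SUB(n, m) → y = 8
Step 3: SQUARE(y) → y = 64
Step 4: NEG(n) → y = 64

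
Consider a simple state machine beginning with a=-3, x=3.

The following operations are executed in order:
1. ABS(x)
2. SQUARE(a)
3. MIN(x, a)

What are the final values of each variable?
{a: 9, x: 3}

Step-by-step execution:
Initial: a=-3, x=3
After step 1 (ABS(x)): a=-3, x=3
After step 2 (SQUARE(a)): a=9, x=3
After step 3 (MIN(x, a)): a=9, x=3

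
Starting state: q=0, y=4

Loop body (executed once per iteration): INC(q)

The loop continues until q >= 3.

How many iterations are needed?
3

Tracing iterations:
Initial: q=0, y=4
After iteration 1: q=1, y=4
After iteration 2: q=2, y=4
After iteration 3: q=3, y=4
q >= 3 now holds, so the loop exits after 3 iterations.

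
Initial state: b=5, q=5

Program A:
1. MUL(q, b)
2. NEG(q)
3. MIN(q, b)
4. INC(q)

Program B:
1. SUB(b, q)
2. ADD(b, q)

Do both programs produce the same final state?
No

Program A final state: b=5, q=-24
Program B final state: b=5, q=5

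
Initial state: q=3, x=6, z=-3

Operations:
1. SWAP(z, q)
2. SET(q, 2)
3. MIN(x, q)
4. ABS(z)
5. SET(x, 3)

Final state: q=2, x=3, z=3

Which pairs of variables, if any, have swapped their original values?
None

Comparing initial and final values:
z: -3 → 3
q: 3 → 2
x: 6 → 3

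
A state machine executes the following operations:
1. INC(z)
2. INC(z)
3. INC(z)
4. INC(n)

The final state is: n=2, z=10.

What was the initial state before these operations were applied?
n=1, z=7

Working backwards:
Final state: n=2, z=10
Before step 4 (INC(n)): n=1, z=10
Before step 3 (INC(z)): n=1, z=9
Before step 2 (INC(z)): n=1, z=8
Before step 1 (INC(z)): n=1, z=7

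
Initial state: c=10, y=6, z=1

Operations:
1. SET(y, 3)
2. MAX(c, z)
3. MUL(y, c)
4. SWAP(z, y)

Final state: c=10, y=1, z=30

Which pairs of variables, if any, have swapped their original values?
None

Comparing initial and final values:
z: 1 → 30
c: 10 → 10
y: 6 → 1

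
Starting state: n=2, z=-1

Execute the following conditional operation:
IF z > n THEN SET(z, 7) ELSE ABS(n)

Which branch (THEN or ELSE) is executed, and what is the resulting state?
Branch: ELSE, Final state: n=2, z=-1

Evaluating condition: z > n
z = -1, n = 2
Condition is False, so ELSE branch executes
After ABS(n): n=2, z=-1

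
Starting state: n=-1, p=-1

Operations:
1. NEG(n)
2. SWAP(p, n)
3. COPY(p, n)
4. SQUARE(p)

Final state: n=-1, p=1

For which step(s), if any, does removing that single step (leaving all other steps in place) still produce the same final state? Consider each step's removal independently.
Step(s) 1, 3

Testing removal of each single step:
Without step 1: final = n=-1, p=1 (same)
Without step 2: final = n=1, p=1 (different)
Without step 3: final = n=-1, p=1 (same)
Without step 4: final = n=-1, p=-1 (different)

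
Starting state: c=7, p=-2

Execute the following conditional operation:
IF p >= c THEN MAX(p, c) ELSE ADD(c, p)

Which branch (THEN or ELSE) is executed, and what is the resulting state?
Branch: ELSE, Final state: c=5, p=-2

Evaluating condition: p >= c
p = -2, c = 7
Condition is False, so ELSE branch executes
After ADD(c, p): c=5, p=-2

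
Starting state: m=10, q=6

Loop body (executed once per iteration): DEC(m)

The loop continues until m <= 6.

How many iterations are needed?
4

Tracing iterations:
Initial: m=10, q=6
After iteration 1: m=9, q=6
After iteration 2: m=8, q=6
After iteration 3: m=7, q=6
After iteration 4: m=6, q=6
m <= 6 now holds, so the loop exits after 4 iterations.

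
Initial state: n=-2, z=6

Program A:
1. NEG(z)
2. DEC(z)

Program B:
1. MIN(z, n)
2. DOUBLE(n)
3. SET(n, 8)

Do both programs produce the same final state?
No

Program A final state: n=-2, z=-7
Program B final state: n=8, z=-2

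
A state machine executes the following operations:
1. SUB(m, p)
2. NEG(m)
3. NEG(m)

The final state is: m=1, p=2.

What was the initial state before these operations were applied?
m=3, p=2

Working backwards:
Final state: m=1, p=2
Before step 3 (NEG(m)): m=-1, p=2
Before step 2 (NEG(m)): m=1, p=2
Before step 1 (SUB(m, p)): m=3, p=2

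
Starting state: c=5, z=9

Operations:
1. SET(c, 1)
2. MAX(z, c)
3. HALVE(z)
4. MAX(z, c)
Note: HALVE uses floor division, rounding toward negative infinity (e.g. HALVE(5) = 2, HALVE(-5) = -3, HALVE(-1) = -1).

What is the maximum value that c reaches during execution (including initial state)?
5

Values of c at each step:
Initial: c = 5 ← maximum
After step 1: c = 1
After step 2: c = 1
After step 3: c = 1
After step 4: c = 1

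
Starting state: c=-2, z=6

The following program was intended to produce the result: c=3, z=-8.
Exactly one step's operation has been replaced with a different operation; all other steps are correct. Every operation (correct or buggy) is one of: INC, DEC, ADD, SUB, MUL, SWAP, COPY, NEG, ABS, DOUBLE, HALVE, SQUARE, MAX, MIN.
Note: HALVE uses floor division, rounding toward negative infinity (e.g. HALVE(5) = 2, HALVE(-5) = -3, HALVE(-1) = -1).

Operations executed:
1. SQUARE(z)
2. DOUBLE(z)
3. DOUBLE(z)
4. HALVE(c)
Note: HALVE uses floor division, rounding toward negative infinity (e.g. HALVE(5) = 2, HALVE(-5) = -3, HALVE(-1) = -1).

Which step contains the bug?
Step 1

Trace with buggy code:
Initial: c=-2, z=6
After step 1: c=-2, z=36
After step 2: c=-2, z=72
After step 3: c=-2, z=144
After step 4: c=-1, z=144
Actual final c=-1, z=144 ≠ expected c=3, z=-8.
Step 1 is the only position where a single-operation replacement can produce the expected result.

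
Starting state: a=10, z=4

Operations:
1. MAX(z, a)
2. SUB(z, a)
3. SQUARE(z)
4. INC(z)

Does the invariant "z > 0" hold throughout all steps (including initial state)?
No, violated after step 2

The invariant is violated after step 2.

State at each step:
Initial: a=10, z=4
After step 1: a=10, z=10
After step 2: a=10, z=0
After step 3: a=10, z=0
After step 4: a=10, z=1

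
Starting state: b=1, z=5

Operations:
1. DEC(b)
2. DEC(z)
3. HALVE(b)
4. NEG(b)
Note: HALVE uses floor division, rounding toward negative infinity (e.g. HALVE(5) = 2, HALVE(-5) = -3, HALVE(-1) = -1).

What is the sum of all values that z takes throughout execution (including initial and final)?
22

Values of z at each step:
Initial: z = 5
After step 1: z = 5
After step 2: z = 4
After step 3: z = 4
After step 4: z = 4
Sum = 5 + 5 + 4 + 4 + 4 = 22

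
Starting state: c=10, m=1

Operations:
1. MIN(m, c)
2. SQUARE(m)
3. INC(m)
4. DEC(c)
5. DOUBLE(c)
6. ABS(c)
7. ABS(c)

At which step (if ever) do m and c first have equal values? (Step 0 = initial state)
Never

m and c never become equal during execution.

Comparing values at each step:
Initial: m=1, c=10
After step 1: m=1, c=10
After step 2: m=1, c=10
After step 3: m=2, c=10
After step 4: m=2, c=9
After step 5: m=2, c=18
After step 6: m=2, c=18
After step 7: m=2, c=18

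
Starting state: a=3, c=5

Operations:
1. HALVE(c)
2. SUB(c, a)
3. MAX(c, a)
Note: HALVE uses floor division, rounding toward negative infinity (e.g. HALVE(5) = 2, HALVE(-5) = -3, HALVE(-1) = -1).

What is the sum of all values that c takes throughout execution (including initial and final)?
9

Values of c at each step:
Initial: c = 5
After step 1: c = 2
After step 2: c = -1
After step 3: c = 3
Sum = 5 + 2 + -1 + 3 = 9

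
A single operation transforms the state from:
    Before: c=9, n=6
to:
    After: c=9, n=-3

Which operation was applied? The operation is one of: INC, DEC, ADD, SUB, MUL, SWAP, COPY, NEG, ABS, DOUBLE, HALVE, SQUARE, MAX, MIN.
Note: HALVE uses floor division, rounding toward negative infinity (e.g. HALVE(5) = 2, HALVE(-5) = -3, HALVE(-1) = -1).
SUB(n, c)

Analyzing the change:
Before: c=9, n=6
After: c=9, n=-3
Variable n changed from 6 to -3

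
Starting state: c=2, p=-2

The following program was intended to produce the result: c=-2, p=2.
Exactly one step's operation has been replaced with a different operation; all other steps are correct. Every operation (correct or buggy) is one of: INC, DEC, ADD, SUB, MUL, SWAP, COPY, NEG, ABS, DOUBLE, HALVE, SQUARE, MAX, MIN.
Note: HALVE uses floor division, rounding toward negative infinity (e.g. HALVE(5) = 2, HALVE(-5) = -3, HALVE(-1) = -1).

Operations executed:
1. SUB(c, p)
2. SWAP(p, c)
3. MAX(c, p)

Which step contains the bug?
Step 3

Trace with buggy code:
Initial: c=2, p=-2
After step 1: c=4, p=-2
After step 2: c=-2, p=4
After step 3: c=4, p=4
Actual final c=4, p=4 ≠ expected c=-2, p=2.
Step 3 is the only position where a single-operation replacement can produce the expected result.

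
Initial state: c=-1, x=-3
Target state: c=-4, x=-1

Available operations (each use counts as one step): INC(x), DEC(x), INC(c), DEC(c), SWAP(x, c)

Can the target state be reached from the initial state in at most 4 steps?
Yes

Path (2 steps): DEC(x) → SWAP(x, c)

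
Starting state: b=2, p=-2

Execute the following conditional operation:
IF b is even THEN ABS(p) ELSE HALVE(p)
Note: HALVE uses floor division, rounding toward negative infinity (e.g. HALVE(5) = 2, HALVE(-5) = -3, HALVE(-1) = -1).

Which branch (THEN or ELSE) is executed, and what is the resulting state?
Branch: THEN, Final state: b=2, p=2

Evaluating condition: b is even
Condition is True, so THEN branch executes
After ABS(p): b=2, p=2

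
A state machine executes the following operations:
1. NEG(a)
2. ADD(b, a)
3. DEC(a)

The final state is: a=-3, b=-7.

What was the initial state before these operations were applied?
a=2, b=-5

Working backwards:
Final state: a=-3, b=-7
Before step 3 (DEC(a)): a=-2, b=-7
Before step 2 (ADD(b, a)): a=-2, b=-5
Before step 1 (NEG(a)): a=2, b=-5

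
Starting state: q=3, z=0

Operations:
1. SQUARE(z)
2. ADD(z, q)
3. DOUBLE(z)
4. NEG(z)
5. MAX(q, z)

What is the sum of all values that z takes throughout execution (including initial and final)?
-3

Values of z at each step:
Initial: z = 0
After step 1: z = 0
After step 2: z = 3
After step 3: z = 6
After step 4: z = -6
After step 5: z = -6
Sum = 0 + 0 + 3 + 6 + -6 + -6 = -3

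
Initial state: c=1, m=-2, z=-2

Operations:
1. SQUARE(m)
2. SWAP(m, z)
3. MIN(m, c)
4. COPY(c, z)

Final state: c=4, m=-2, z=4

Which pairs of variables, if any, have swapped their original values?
None

Comparing initial and final values:
c: 1 → 4
z: -2 → 4
m: -2 → -2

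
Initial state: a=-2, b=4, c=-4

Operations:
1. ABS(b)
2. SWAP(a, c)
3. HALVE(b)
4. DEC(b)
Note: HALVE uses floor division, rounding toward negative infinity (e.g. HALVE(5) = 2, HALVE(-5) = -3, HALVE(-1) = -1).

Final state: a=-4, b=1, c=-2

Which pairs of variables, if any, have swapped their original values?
(c, a)

Comparing initial and final values:
b: 4 → 1
c: -4 → -2
a: -2 → -4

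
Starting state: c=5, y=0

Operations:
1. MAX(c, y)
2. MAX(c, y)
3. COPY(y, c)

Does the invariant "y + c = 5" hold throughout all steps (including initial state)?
No, violated after step 3

The invariant is violated after step 3.

State at each step:
Initial: c=5, y=0
After step 1: c=5, y=0
After step 2: c=5, y=0
After step 3: c=5, y=5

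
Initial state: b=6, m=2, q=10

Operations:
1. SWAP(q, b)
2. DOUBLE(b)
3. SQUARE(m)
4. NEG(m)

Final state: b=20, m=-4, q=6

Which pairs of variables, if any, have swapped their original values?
None

Comparing initial and final values:
q: 10 → 6
m: 2 → -4
b: 6 → 20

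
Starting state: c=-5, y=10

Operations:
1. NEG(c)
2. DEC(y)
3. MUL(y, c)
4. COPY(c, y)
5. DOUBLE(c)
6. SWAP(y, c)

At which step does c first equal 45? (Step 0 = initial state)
Step 4

Tracing c:
Initial: c = -5
After step 1: c = 5
After step 2: c = 5
After step 3: c = 5
After step 4: c = 45 ← first occurrence
After step 5: c = 90
After step 6: c = 45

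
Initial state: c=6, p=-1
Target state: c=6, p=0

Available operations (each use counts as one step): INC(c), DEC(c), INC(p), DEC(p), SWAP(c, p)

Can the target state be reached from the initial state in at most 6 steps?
Yes

Path (1 step): INC(p)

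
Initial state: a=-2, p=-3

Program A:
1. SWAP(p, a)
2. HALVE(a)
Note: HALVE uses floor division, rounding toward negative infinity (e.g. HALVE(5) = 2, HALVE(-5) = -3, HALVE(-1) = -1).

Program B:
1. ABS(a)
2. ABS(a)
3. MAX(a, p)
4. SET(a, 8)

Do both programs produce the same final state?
No

Program A final state: a=-2, p=-2
Program B final state: a=8, p=-3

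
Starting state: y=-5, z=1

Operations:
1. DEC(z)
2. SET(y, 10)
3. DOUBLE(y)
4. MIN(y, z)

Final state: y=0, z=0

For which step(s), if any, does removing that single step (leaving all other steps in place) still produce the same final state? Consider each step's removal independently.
Step(s) 3

Testing removal of each single step:
Without step 1: final = y=1, z=1 (different)
Without step 2: final = y=-10, z=0 (different)
Without step 3: final = y=0, z=0 (same)
Without step 4: final = y=20, z=0 (different)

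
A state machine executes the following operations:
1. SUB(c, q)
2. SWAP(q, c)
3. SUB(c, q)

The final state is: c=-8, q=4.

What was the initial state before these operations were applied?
c=0, q=-4

Working backwards:
Final state: c=-8, q=4
Before step 3 (SUB(c, q)): c=-4, q=4
Before step 2 (SWAP(q, c)): c=4, q=-4
Before step 1 (SUB(c, q)): c=0, q=-4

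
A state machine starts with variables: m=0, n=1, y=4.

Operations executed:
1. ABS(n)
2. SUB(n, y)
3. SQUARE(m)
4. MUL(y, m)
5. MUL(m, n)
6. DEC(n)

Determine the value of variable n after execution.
n = -4

Tracing execution:
Step 1: ABS(n) → n = 1
Step 2: SUB(n, y) → n = -3
Step 3: SQUARE(m) → n = -3
Step 4: MUL(y, m) → n = -3
Step 5: MUL(m, n) → n = -3
Step 6: DEC(n) → n = -4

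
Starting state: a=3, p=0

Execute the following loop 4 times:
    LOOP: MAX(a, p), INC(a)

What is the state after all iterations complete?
a=7, p=0

Iteration trace:
Start: a=3, p=0
After iteration 1: a=4, p=0
After iteration 2: a=5, p=0
After iteration 3: a=6, p=0
After iteration 4: a=7, p=0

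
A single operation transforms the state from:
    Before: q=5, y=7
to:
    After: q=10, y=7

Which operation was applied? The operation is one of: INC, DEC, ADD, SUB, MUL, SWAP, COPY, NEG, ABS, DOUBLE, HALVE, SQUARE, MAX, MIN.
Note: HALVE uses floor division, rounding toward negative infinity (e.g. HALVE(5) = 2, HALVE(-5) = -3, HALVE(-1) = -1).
DOUBLE(q)

Analyzing the change:
Before: q=5, y=7
After: q=10, y=7
Variable q changed from 5 to 10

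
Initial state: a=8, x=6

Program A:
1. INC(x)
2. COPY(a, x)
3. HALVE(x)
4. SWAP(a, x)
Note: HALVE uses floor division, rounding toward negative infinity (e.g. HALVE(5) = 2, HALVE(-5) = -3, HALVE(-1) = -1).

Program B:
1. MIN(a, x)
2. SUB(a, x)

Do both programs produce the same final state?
No

Program A final state: a=3, x=7
Program B final state: a=0, x=6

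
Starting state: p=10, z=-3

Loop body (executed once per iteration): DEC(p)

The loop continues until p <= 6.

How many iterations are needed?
4

Tracing iterations:
Initial: p=10, z=-3
After iteration 1: p=9, z=-3
After iteration 2: p=8, z=-3
After iteration 3: p=7, z=-3
After iteration 4: p=6, z=-3
p <= 6 now holds, so the loop exits after 4 iterations.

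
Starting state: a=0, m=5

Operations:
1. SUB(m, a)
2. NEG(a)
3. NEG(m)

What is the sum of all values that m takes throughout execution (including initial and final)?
10

Values of m at each step:
Initial: m = 5
After step 1: m = 5
After step 2: m = 5
After step 3: m = -5
Sum = 5 + 5 + 5 + -5 = 10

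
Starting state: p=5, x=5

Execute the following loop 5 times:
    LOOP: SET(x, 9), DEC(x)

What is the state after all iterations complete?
p=5, x=8

Iteration trace:
Start: p=5, x=5
After iteration 1: p=5, x=8
After iteration 2: p=5, x=8
After iteration 3: p=5, x=8
After iteration 4: p=5, x=8
After iteration 5: p=5, x=8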